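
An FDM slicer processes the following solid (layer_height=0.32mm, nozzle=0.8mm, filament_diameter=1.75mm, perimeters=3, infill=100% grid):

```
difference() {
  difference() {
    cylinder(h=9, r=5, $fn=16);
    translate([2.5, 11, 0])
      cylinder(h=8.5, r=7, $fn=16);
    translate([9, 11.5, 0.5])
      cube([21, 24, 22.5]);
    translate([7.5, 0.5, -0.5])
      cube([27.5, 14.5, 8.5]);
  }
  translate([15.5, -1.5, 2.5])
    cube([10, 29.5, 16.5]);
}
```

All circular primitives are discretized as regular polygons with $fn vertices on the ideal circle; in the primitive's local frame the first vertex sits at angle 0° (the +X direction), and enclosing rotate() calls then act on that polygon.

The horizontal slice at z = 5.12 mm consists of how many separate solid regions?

1

At z = 5.12 mm: the r=5 cylinder gives a regular 16-gon of circumradius 5 (constant along its height); the r=7 cylinder at (2.5, 11) gives a regular 16-gon of circumradius 7 (constant along its height); the 21×24 cube at (9, 11.5) contributes its full rectangle; the cube at (7.5, 0.5) (footprint 27.5×14.5) is included at this height; Taking the first minus the rest: starting from the r=5 cylinder, the r=7 cylinder at (2.5, 11) partially overlaps it — only the 1.40 mm² overlap (of its 150.01 mm²) is removed, clipping the outline; the 21×24 cube at (9, 11.5) misses the remaining region (no effect); the 27.5×14.5 cube at (7.5, 0.5) misses the remaining region (no effect) — 1 connected region; the cube at (15.5, -1.5) is present — its section is the full 10×29.5 rectangle; Subtracting the remaining from the first: starting from the result so far, the 10×29.5 cube at (15.5, -1.5) misses the remaining region (no effect) — 1 connected region. The result has 1 disconnected region.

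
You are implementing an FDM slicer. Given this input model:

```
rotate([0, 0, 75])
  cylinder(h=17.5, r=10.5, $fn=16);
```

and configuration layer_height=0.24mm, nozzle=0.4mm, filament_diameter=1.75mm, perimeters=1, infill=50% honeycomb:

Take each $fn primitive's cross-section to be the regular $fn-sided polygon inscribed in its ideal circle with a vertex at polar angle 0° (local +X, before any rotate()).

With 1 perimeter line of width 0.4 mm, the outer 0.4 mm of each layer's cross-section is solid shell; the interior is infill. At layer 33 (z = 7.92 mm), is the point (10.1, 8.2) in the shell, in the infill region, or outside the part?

At z = 7.92 mm: the cylinder: section is a regular 16-gon, circumradius r=10.5; (rotated 75° about Z; rotation is an isometry so areas/perimeters/island counts are preserved). Overall, the cross-section is a single solid region. Undo the 75° rotation: the query point maps to (10.535, -7.634) in the un-rotated model frame. The nearest boundary edge runs (7.42, -7.42)→(9.70, -4.02); distance from the point to it = 2.70 mm. The point is not inside any of the regions above, so it lies outside the cross-section (2.70 mm from the nearest boundary).

outside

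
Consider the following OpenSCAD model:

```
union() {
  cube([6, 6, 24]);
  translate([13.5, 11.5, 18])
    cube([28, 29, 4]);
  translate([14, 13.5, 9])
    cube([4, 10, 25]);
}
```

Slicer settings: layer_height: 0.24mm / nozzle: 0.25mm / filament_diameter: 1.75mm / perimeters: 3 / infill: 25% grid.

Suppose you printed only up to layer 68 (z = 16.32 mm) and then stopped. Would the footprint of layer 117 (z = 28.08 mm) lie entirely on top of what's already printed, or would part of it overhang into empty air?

Compare the two slices. At z = 16.32: the cube is present — its section is the full 6×6 rectangle (area 36.00 mm²); the cube at (13.5, 11.5) does not reach this height (z outside [18, 22]); the cube at (14, 13.5) (footprint 4×10) is included at this height (area 40.00 mm²); Combining (union): the 2 present regions are separate (no shared area or edge), so areas and boundary lengths simply add and each stays a separate island — area = 76.00 mm². At z = 28.08: the cube is absent (z outside [0, 24]); the cube at (13.5, 11.5) is absent (z outside [18, 22]); the cube at (14, 13.5) (footprint 4×10) is included at this height (area 40.00 mm²); Combining (union): only the 4×10 cube at (14, 13.5) is present, so the union is just that shape — area = 40.00 mm². Checking containment: the cross-section at z = 28.08 is a subset of the cross-section at z = 16.32.

entirely on top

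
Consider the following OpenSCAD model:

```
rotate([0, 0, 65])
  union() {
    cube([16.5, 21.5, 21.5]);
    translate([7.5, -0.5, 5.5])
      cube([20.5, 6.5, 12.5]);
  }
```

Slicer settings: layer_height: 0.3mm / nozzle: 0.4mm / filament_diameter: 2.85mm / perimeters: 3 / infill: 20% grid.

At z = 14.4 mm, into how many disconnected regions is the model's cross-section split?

1

At z = 14.4 mm: the cube (footprint 16.5×21.5) is included at this height; the cube at (7.5, -0.5) (footprint 20.5×6.5) is included at this height; Merging all regions: the regions partially overlap (shared area 54.00 mm²), so overlapping operands fuse into one piece — 1 connected region; (whole slice rotated 65° about Z — lengths, areas and connectivity unchanged). The result has 1 disconnected region.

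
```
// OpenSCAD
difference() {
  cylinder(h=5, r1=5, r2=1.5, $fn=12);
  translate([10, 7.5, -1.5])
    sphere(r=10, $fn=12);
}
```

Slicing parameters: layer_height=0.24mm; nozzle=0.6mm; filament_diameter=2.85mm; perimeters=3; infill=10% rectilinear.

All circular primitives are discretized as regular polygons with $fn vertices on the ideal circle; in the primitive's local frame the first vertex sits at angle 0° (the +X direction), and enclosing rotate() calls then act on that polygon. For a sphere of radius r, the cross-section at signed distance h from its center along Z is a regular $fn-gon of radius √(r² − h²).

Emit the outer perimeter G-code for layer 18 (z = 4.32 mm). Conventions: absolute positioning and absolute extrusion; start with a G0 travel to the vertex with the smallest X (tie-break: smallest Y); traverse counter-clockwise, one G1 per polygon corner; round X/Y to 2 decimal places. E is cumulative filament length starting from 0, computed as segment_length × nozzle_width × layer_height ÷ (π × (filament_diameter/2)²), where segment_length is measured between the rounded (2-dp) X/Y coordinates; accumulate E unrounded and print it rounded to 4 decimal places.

At z = 4.32 mm: the cone (r1=5→r2=1.5) has section circumradius 1.976 here — a regular 12-gon; the sphere at (10, 7.5): section is a regular 12-gon, circumradius = √(r²−h²) = √(10²−5.82²) = 8.132; Taking the first minus the rest: starting from the cone, the r=10 sphere at (10, 7.5) misses the remaining region (no effect) — 1 connected region. The outline is a single polygon with 12 vertices. Extrusion per mm of travel: 0.6 × 0.24 / (π × 1.425²) = 0.022573. Accumulating E over each segment gives final E = 0.2772.

G0 X-1.98 Y0.00 Z4.32
G1 X-1.71 Y-0.99 E0.0232
G1 X-0.99 Y-1.71 E0.0461
G1 X0.00 Y-1.98 E0.0693
G1 X0.99 Y-1.71 E0.0925
G1 X1.71 Y-0.99 E0.1155
G1 X1.98 Y0.00 E0.1386
G1 X1.71 Y0.99 E0.1618
G1 X0.99 Y1.71 E0.1848
G1 X0.00 Y1.98 E0.2079
G1 X-0.99 Y1.71 E0.2311
G1 X-1.71 Y0.99 E0.2541
G1 X-1.98 Y0.00 E0.2772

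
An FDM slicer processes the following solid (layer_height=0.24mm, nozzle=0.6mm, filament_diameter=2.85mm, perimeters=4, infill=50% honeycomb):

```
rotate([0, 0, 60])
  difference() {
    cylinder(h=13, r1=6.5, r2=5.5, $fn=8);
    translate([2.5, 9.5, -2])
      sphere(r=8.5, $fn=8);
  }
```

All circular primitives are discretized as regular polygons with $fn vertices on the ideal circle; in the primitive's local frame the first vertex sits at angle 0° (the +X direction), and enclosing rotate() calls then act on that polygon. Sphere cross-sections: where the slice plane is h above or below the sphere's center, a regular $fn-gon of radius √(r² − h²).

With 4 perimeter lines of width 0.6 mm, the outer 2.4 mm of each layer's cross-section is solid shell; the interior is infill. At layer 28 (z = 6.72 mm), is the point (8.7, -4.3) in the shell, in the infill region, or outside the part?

outside

At z = 6.72 mm: the cone contributes a regular 8-gon of circumradius 5.983 (interpolated between r1=6.5 and r2=5.5 at t=0.517); the sphere at (2.5, 9.5) is absent (|z−center|=8.720 > r=8.5); Subtracting the remaining from the first: none of the subtracted shapes is present at this height, so the cone is unchanged — 1 connected region; (rotated 60° about Z; rotation is an isometry so areas/perimeters/island counts are preserved). Overall, the cross-section is a single solid region. Undo the 60° rotation: the query point maps to (0.626, -9.684) in the un-rotated model frame. The nearest boundary edge runs (-4.23, -4.23)→(-0.00, -5.98); distance from the point to it = 3.75 mm. The point is not inside any of the regions above, so it lies outside the cross-section (3.75 mm from the nearest boundary).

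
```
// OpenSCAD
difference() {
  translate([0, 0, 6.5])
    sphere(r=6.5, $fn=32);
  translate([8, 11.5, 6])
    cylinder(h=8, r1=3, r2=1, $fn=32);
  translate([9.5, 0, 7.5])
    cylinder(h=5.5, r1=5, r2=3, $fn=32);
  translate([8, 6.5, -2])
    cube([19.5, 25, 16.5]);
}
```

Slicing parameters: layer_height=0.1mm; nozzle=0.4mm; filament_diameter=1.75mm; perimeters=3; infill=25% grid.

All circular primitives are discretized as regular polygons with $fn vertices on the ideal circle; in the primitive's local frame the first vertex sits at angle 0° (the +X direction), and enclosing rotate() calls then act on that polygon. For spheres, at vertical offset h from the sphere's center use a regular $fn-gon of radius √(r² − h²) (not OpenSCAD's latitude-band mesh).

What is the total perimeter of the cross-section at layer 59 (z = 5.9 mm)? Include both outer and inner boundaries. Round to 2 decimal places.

40.60 mm

At z = 5.9 mm: the sphere: section is a regular 32-gon, circumradius = √(r²−h²) = √(6.5²−0.6²) = 6.472 (perimeter = 2·32·6.472·sin(180°/32) = 40.60 mm); the cone at (8, 11.5) is absent (z outside [6, 14]); the cone at (9.5, 0) does not reach this height (z outside [7.5, 13]); the 19.5×25 cube at (8, 6.5) contributes its full rectangle (perimeter 89.00 mm); Subtracting the remaining from the first: starting from the r=6.5 sphere, the 19.5×25 cube at (8, 6.5) misses the remaining region (no effect) — boundary = 40.60 mm. Overall, the cross-section is a single solid region. Total boundary length (outer) = 40.60 mm.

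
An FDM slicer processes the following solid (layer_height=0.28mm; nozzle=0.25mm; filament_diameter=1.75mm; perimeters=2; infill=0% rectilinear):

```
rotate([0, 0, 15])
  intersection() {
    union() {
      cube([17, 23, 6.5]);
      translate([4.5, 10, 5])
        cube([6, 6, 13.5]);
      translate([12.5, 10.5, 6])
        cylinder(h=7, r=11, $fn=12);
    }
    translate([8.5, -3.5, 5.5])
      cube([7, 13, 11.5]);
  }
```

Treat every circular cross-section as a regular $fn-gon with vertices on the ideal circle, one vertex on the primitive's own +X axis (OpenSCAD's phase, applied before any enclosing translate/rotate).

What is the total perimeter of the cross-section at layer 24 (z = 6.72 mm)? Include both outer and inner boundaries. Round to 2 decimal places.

32.37 mm

At z = 6.72 mm: the cube is not intersected at this z (z outside [0, 6.5]); the cube at (4.5, 10) is present — its section is the full 6×6 rectangle (perimeter 24.00 mm); the cylinder at (12.5, 10.5): section is a regular 12-gon, circumradius r=11 (perimeter = 2·12·11.000·sin(180°/12) = 68.33 mm); Combining (union): the 6×6 cube at (4.5, 10) lies entirely inside the r=11 cylinder at (12.5, 10.5), so the union is just the r=11 cylinder at (12.5, 10.5) — boundary = 68.33 mm; the 7×13 cube at (8.5, -3.5) contributes its full rectangle (perimeter 40.00 mm); After intersecting: the 7×13 cube at (8.5, -3.5) partially overlaps the result so far; clipping to the common part keeps 66.65 mm² — boundary = 32.37 mm; (rotated 15° about Z; rotation is an isometry so areas/perimeters/island counts are preserved). Overall, the cross-section is a single solid region. Total boundary length (outer) = 32.37 mm.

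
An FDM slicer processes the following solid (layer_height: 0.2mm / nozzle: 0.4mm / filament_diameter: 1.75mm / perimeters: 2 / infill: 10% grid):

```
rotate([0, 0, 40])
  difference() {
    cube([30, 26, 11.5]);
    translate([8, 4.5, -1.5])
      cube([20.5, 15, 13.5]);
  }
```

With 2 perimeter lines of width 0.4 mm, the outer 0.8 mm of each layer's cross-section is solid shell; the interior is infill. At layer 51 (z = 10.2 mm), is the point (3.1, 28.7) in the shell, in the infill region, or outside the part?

At z = 10.2 mm: the cube (footprint 30×26) is included at this height; the cube at (8, 4.5) (footprint 20.5×15) is included at this height; After the difference (first − rest): starting from the 30×26 cube, the 20.5×15 cube at (8, 4.5) lies wholly inside it (removes its full 307.50 mm² and its 71.00 mm outline becomes a hole wall) — 1 connected region with 1 hole; (whole slice rotated 40° about Z — lengths, areas and connectivity unchanged). Overall, the cross-section is one region with 1 hole. Undo the 40° rotation: the query point maps to (20.823, 19.993) in the un-rotated model frame. The nearest boundary edge runs (28.50, 19.50)→(8.00, 19.50); distance from the point to it = 0.49 mm. The point is inside the cross-section, 0.49 mm from the nearest boundary — within the 0.8 mm shell band (2 × 0.4).

shell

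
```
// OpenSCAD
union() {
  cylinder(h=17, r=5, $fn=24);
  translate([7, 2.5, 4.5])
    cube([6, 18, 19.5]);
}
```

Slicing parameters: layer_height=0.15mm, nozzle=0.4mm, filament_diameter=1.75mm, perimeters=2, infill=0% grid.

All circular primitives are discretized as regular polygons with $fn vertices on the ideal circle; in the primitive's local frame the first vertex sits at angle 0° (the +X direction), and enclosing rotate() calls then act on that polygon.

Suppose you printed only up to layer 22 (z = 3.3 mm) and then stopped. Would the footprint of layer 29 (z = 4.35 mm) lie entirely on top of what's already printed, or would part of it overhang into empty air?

entirely on top

Compare the two slices. At z = 3.3: the r=5 cylinder gives a regular 24-gon of circumradius 5 (constant along its height) (area = (24/2)·5.000²·sin(360°/24) = 77.65 mm²); the cube at (7, 2.5) does not reach this height (z outside [4.5, 24]); Taking the union: only the r=5 cylinder is present, so the union is just that shape — area = 77.65 mm². At z = 4.35: the cylinder: section is a regular 24-gon, circumradius r=5 (area = (24/2)·5.000²·sin(360°/24) = 77.65 mm²); the cube at (7, 2.5) is absent (z outside [4.5, 24]); Taking the union: only the r=5 cylinder is present, so the union is just that shape — area = 77.65 mm². Checking containment: the cross-section at z = 4.35 is a subset of the cross-section at z = 3.3.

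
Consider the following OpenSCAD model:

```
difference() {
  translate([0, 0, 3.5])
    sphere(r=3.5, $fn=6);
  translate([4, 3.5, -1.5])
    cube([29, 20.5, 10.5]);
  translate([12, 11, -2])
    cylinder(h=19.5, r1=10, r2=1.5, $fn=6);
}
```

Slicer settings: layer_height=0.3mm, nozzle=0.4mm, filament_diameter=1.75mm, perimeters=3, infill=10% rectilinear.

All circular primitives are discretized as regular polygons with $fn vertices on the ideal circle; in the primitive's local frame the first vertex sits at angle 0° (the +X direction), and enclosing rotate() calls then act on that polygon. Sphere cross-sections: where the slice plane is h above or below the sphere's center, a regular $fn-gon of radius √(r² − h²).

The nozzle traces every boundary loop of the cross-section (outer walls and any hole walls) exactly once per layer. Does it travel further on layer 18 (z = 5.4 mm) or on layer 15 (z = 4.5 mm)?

Layer 18 (z = 5.4): the r=3.5 sphere slices to a regular 6-gon of circumradius 2.939 (√(r²−h²) with h=1.9 from center) (perimeter = 2·6·2.939·sin(180°/6) = 17.64 mm); the cube at (4, 3.5) is present — its section is the full 29×20.5 rectangle (perimeter 99.00 mm); the cone at (12, 11) (r1=10→r2=1.5) has section circumradius 6.774 here — a regular 6-gon (perimeter = 2·6·6.774·sin(180°/6) = 40.65 mm); Taking the first minus the rest: starting from the r=3.5 sphere, the 29×20.5 cube at (4, 3.5) misses the remaining region (no effect); the cone at (12, 11) misses the remaining region (no effect) — boundary = 17.64 mm. So its perimeter = 17.64 mm. Layer 15 (z = 4.5): the sphere: section is a regular 6-gon, circumradius = √(r²−h²) = √(3.5²−1²) = 3.354 (perimeter = 2·6·3.354·sin(180°/6) = 20.12 mm); the cube at (4, 3.5) is present — its section is the full 29×20.5 rectangle (perimeter 99.00 mm); the cone at (12, 11) contributes a regular 6-gon of circumradius 7.167 (interpolated between r1=10 and r2=1.5 at t=0.333) (perimeter = 2·6·7.167·sin(180°/6) = 43.00 mm); After the difference (first − rest): starting from the r=3.5 sphere, the 29×20.5 cube at (4, 3.5) misses the remaining region (no effect); the cone at (12, 11) misses the remaining region (no effect) — boundary = 20.12 mm. So its perimeter = 20.12 mm. Layer 15 is larger (20.12 vs 17.64 mm).

layer 15 (z = 4.5 mm)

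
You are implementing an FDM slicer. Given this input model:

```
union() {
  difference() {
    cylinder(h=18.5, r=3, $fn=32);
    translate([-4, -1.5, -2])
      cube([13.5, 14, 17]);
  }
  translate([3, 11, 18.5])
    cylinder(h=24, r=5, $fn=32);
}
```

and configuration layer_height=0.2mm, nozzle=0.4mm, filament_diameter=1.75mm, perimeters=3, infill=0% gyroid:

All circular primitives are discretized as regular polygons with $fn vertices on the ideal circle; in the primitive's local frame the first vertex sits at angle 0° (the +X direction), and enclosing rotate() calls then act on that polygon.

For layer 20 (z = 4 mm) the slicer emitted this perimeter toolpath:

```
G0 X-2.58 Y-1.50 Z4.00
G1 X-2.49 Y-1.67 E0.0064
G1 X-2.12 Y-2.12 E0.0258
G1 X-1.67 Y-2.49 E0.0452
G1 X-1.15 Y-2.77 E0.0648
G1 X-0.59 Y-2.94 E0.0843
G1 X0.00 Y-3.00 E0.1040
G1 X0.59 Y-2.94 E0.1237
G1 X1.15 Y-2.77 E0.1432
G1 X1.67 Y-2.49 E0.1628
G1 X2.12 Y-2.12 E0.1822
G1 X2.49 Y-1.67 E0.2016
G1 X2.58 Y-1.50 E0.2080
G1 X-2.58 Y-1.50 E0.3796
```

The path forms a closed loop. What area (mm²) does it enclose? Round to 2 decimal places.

Apply the shoelace formula to the sequence of (X, Y) vertices; enclosed area = 5.46 mm².

5.46 mm²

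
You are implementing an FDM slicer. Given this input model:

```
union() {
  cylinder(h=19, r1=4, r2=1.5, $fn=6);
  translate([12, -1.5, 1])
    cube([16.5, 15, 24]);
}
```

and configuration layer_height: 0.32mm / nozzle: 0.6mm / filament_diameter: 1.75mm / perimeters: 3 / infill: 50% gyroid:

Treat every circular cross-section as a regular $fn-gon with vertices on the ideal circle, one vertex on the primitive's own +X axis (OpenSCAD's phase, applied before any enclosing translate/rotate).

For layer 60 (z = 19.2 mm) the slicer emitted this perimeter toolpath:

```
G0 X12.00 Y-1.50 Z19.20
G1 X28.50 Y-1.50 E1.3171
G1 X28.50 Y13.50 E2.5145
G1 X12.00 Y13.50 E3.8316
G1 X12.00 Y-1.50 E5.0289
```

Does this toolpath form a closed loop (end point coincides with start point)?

Start point (G0): (12.00, -1.50). End point (last G1): the path returns to the start — closed.

yes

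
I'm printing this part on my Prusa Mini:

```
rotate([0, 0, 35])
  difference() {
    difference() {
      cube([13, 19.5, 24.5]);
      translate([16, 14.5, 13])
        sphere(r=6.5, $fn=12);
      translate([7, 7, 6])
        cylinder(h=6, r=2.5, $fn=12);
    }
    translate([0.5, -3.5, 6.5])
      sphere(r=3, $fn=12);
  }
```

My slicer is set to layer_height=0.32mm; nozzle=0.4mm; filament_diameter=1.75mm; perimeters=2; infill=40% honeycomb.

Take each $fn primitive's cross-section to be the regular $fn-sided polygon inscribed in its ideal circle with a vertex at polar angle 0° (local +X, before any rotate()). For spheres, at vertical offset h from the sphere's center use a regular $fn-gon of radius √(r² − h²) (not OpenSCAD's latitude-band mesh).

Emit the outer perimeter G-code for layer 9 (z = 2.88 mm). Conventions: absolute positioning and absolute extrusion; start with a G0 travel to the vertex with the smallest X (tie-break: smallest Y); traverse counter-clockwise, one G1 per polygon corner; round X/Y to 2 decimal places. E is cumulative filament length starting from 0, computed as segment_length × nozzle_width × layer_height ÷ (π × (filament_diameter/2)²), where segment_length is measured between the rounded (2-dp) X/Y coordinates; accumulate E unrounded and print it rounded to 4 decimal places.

At z = 2.88 mm: the cube is present — its section is the full 13×19.5 rectangle; the sphere at (16, 14.5) does not reach this height (|z−center|=10.120 > r=6.5); the cylinder at (7, 7) does not reach this height (z outside [6, 12]); Taking the first minus the rest: none of the subtracted shapes is present at this height, so the 13×19.5 cube is unchanged — 1 connected region; the sphere at (0.5, -3.5) does not reach this height (|z−center|=3.620 > r=3); After the difference (first − rest): none of the subtracted shapes is present at this height, so that combined region is unchanged — 1 connected region; (rotated 35° about Z; rotation is an isometry so areas/perimeters/island counts are preserved). The outline is a single polygon with 4 vertices. Extrusion per mm of travel: 0.4 × 0.32 / (π × 0.875²) = 0.053216. Accumulating E over each segment gives final E = 3.4586.

G0 X-11.18 Y15.97 Z2.88
G1 X0.00 Y0.00 E1.0374
G1 X10.65 Y7.46 E1.7294
G1 X-0.54 Y23.43 E2.7671
G1 X-11.18 Y15.97 E3.4586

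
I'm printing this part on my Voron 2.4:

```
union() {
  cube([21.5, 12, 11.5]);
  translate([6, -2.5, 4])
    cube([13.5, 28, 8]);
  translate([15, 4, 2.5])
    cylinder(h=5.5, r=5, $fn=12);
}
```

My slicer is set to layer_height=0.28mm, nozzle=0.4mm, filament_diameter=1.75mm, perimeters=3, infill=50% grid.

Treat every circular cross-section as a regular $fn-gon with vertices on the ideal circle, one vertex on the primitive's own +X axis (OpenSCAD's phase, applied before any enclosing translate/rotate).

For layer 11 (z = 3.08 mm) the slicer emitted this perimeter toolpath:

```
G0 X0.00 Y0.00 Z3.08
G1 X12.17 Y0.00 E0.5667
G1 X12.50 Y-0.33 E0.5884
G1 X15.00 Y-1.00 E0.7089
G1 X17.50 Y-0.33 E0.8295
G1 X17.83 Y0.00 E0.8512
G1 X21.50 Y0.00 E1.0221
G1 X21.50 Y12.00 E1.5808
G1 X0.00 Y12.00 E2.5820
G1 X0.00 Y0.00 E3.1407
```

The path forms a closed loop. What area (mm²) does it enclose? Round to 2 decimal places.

261.43 mm²

Apply the shoelace formula to the sequence of (X, Y) vertices; enclosed area = 261.43 mm².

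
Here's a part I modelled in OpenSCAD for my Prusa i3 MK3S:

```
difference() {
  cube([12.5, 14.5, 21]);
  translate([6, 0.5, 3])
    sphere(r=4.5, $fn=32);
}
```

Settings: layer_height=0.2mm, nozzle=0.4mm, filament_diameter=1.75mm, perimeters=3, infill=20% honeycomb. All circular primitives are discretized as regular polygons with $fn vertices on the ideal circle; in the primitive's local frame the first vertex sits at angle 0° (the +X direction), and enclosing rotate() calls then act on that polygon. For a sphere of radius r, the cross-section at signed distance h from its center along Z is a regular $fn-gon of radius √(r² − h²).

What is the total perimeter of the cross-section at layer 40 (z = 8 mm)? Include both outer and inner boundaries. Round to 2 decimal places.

54.00 mm

At z = 8 mm: the cube is present — its section is the full 12.5×14.5 rectangle (perimeter 54.00 mm); the sphere at (6, 0.5) does not reach this height (|z−center|=5.000 > r=4.5); Subtracting the remaining from the first: none of the subtracted shapes is present at this height, so the 12.5×14.5 cube is unchanged — boundary = 54.00 mm. Overall, the cross-section is a single solid region. Total boundary length (outer) = 54.00 mm.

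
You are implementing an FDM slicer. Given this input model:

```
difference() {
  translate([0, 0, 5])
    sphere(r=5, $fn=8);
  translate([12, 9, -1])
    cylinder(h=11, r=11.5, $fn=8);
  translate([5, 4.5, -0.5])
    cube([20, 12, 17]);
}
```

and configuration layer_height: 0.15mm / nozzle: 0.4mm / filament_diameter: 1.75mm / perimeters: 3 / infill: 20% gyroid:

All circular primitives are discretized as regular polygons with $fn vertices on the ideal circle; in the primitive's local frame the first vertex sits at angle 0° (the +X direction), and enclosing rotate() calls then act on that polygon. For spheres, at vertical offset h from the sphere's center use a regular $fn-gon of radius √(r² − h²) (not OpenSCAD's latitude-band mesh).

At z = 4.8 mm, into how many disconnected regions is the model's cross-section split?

At z = 4.8 mm: the sphere: section is a regular 8-gon, circumradius = √(r²−h²) = √(5²−0.2²) = 4.996; the cylinder at (12, 9): section is a regular 8-gon, circumradius r=11.5; the 20×12 cube at (5, 4.5) contributes its full rectangle; Subtracting the remaining from the first: starting from the r=5 sphere, the r=11.5 cylinder at (12, 9) partially overlaps it — only the 2.34 mm² overlap (of its 374.06 mm²) is removed, clipping the outline; the 20×12 cube at (5, 4.5) misses the remaining region (no effect) — 1 connected region. The result has 1 disconnected region.

1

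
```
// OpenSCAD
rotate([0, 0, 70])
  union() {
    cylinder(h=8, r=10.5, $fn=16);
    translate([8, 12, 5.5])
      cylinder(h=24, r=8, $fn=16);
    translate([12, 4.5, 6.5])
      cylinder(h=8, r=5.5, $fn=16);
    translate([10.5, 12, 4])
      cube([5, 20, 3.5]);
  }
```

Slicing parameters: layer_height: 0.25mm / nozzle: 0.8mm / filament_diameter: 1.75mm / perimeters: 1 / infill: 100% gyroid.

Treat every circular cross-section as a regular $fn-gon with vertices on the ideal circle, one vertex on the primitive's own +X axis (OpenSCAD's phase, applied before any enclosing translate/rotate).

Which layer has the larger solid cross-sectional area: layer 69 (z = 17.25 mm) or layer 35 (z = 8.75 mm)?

Layer 69 (z = 17.25): the cylinder is not intersected at this z (z outside [0, 8]); the r=8 cylinder at (8, 12) gives a regular 16-gon of circumradius 8 (constant along its height) (area = (16/2)·8.000²·sin(360°/16) = 195.93 mm²); the cylinder at (12, 4.5) does not reach this height (z outside [6.5, 14.5]); the cube at (10.5, 12) is not intersected at this z (z outside [4, 7.5]); Combining (union): only the r=8 cylinder at (8, 12) is present, so the union is just that shape — area = 195.93 mm²; (rotated 70° about Z; rotation is an isometry so areas/perimeters/island counts are preserved). So its area = 195.93 mm². Layer 35 (z = 8.75): the cylinder is not intersected at this z (z outside [0, 8]); the cylinder at (8, 12): section is a regular 16-gon, circumradius r=8 (area = (16/2)·8.000²·sin(360°/16) = 195.93 mm²); the r=5.5 cylinder at (12, 4.5) gives a regular 16-gon of circumradius 5.5 (constant along its height) (area = (16/2)·5.500²·sin(360°/16) = 92.61 mm²); the cube at (10.5, 12) is not intersected at this z (z outside [4, 7.5]); Merging all regions: the regions partially overlap — summed areas 288.54 mm² minus the doubly-counted overlap 33.42 mm² gives 255.12 mm² — area = 255.12 mm²; (rotated 70° about Z; rotation is an isometry so areas/perimeters/island counts are preserved). So its area = 255.12 mm². Layer 35 is larger (255.12 vs 195.93 mm²).

layer 35 (z = 8.75 mm)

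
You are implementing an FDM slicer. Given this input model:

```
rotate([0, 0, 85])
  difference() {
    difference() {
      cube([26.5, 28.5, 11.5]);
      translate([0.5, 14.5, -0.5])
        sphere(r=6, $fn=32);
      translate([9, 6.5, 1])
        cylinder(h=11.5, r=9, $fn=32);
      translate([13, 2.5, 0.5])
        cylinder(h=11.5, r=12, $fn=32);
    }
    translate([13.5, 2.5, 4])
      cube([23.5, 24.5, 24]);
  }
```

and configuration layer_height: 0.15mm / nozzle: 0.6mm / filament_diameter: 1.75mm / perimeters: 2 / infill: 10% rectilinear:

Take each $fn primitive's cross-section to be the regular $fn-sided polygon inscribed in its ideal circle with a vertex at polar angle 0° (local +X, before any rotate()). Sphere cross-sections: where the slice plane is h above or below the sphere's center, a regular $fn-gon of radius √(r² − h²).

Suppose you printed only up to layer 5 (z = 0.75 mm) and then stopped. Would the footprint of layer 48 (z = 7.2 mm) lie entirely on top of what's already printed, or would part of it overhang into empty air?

Compare the two slices. At z = 0.75: the cube is present — its section is the full 26.5×28.5 rectangle (area 755.25 mm²); the r=6 sphere at (0.5, 14.5) slices to a regular 32-gon of circumradius 5.868 (√(r²−h²) with h=1.25 from center) (area = (32/2)·5.868²·sin(360°/32) = 107.49 mm²); the cylinder at (9, 6.5) is absent (z outside [1, 12.5]); the r=12 cylinder at (13, 2.5) contributes a regular 32-gon of circumradius 12 (area = (32/2)·12.000²·sin(360°/32) = 449.49 mm²); Taking the first minus the rest: starting from the 26.5×28.5 cube (755.25 mm²), the r=6 sphere at (0.5, 14.5) partially overlaps it — only the 59.59 mm² overlap (of its 107.49 mm²) is removed, clipping the outline; the r=12 cylinder at (13, 2.5) partially overlaps it — only the 282.89 mm² overlap (of its 449.49 mm²) is removed, clipping the outline — area = 412.77 mm²; the cube at (13.5, 2.5) does not reach this height (z outside [4, 28]); Subtracting the remaining from the first: none of the subtracted shapes is present at this height, so the result so far is unchanged — area = 412.77 mm²; (rotated 85° about Z; rotation is an isometry so areas/perimeters/island counts are preserved). At z = 7.2: the cube is present — its section is the full 26.5×28.5 rectangle (area 755.25 mm²); the sphere at (0.5, 14.5) is absent (|z−center|=7.700 > r=6); the r=9 cylinder at (9, 6.5) gives a regular 32-gon of circumradius 9 (constant along its height) (area = (32/2)·9.000²·sin(360°/32) = 252.84 mm²); the r=12 cylinder at (13, 2.5) gives a regular 32-gon of circumradius 12 (constant along its height) (area = (32/2)·12.000²·sin(360°/32) = 449.49 mm²); After the difference (first − rest): starting from the 26.5×28.5 cube (755.25 mm²), the r=9 cylinder at (9, 6.5) partially overlaps it — only the 231.84 mm² overlap (of its 252.84 mm²) is removed, clipping the outline; the r=12 cylinder at (13, 2.5) partially overlaps it — only the 88.45 mm² overlap (of its 449.49 mm²) is removed, clipping the outline — area = 434.97 mm²; the cube at (13.5, 2.5) is present — its section is the full 23.5×24.5 rectangle (area 575.75 mm²); Subtracting the remaining from the first: starting from that combined region (434.97 mm²), the 23.5×24.5 cube at (13.5, 2.5) partially overlaps it — only the 212.12 mm² overlap (of its 575.75 mm²) is removed, clipping the outline — area = 222.85 mm²; (rotated 85° about Z; rotation is an isometry so areas/perimeters/island counts are preserved). Checking containment: at z = 7.2 the cross-section extends beyond the z = 0.75 cross-section by about 40.57 mm².

part overhangs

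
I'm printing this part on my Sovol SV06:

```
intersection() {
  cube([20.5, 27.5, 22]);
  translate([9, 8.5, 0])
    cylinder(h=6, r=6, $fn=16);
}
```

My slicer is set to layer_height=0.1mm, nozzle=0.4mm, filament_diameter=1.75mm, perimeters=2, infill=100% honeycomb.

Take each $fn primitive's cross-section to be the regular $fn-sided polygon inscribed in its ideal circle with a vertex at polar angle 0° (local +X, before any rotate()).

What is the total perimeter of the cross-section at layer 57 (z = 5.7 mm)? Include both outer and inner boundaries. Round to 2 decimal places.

At z = 5.7 mm: the 20.5×27.5 cube contributes its full rectangle (perimeter 96.00 mm); the r=6 cylinder at (9, 8.5) gives a regular 16-gon of circumradius 6 (constant along its height) (perimeter = 2·16·6.000·sin(180°/16) = 37.46 mm); Keeping only the common overlap: the r=6 cylinder at (9, 8.5) lies inside the 20.5×27.5 cube, so the common part is the r=6 cylinder at (9, 8.5) itself — boundary = 37.46 mm. Overall, the cross-section is a single solid region. Total boundary length (outer) = 37.46 mm.

37.46 mm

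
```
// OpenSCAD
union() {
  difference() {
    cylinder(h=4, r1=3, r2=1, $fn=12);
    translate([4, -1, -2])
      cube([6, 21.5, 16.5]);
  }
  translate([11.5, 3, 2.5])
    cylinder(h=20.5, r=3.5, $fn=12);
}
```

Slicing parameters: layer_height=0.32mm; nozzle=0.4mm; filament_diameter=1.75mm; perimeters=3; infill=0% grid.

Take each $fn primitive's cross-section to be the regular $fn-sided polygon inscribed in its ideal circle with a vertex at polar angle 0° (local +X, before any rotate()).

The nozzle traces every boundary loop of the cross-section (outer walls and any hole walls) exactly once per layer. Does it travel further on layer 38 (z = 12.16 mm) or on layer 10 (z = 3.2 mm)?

Layer 38 (z = 12.16): the cone does not reach this height (z outside [0, 4]); the cube at (4, -1) is present — its section is the full 6×21.5 rectangle (perimeter 55.00 mm); Taking the first minus the rest: the first operand is absent here, so nothing remains; the r=3.5 cylinder at (11.5, 3) contributes a regular 12-gon of circumradius 3.5 (perimeter = 2·12·3.500·sin(180°/12) = 21.74 mm); Merging all regions: only the r=3.5 cylinder at (11.5, 3) is present, so the union is just that shape — boundary = 21.74 mm. So its perimeter = 21.74 mm. Layer 10 (z = 3.2): the cone: at t=0.800 of its height the radius interpolates to r₁+(r₂−r₁)t = 1.400, giving a regular 12-gon of that circumradius (perimeter = 2·12·1.400·sin(180°/12) = 8.70 mm); the cube at (4, -1) (footprint 6×21.5) is included at this height (perimeter 55.00 mm); Taking the first minus the rest: starting from the cone, the 6×21.5 cube at (4, -1) misses the remaining region (no effect) — boundary = 8.70 mm; the cylinder at (11.5, 3): section is a regular 12-gon, circumradius r=3.5 (perimeter = 2·12·3.500·sin(180°/12) = 21.74 mm); Taking the union: the 2 present regions are separate (no shared area or edge), so areas and boundary lengths simply add and each stays a separate island — boundary = 30.44 mm. So its perimeter = 30.44 mm. Layer 10 is larger (30.44 vs 21.74 mm).

layer 10 (z = 3.2 mm)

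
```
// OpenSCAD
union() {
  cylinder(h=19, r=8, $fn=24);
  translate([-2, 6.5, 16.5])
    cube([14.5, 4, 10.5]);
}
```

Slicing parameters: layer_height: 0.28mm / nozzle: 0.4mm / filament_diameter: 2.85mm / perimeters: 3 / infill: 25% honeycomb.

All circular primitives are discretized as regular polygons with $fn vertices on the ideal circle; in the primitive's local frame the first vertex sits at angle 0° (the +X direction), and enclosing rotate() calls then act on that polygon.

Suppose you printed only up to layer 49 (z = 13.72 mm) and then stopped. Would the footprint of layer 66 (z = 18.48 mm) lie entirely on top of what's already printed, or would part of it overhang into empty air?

Compare the two slices. At z = 13.72: the cylinder: section is a regular 24-gon, circumradius r=8 (area = (24/2)·8.000²·sin(360°/24) = 198.77 mm²); the cube at (-2, 6.5) is not intersected at this z (z outside [16.5, 27]); Taking the union: only the r=8 cylinder is present, so the union is just that shape — area = 198.77 mm². At z = 18.48: the r=8 cylinder contributes a regular 24-gon of circumradius 8 (area = (24/2)·8.000²·sin(360°/24) = 198.77 mm²); the cube at (-2, 6.5) is present — its section is the full 14.5×4 rectangle (area 58.00 mm²); Combining (union): the regions partially overlap — summed areas 256.77 mm² minus the doubly-counted overlap 7.28 mm² gives 249.50 mm² — area = 249.50 mm². Checking containment: at z = 18.48 the cross-section extends beyond the z = 13.72 cross-section by about 50.72 mm².

part overhangs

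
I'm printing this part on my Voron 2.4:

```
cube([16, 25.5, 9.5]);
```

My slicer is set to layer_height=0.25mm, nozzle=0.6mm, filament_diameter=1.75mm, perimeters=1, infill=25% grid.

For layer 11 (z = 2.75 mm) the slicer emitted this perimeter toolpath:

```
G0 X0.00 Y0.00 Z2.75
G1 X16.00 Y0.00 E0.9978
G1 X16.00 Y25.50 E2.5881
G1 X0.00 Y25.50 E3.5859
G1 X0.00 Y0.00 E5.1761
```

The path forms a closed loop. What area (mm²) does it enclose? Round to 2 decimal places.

408.00 mm²

Apply the shoelace formula to the sequence of (X, Y) vertices; enclosed area = 408.00 mm².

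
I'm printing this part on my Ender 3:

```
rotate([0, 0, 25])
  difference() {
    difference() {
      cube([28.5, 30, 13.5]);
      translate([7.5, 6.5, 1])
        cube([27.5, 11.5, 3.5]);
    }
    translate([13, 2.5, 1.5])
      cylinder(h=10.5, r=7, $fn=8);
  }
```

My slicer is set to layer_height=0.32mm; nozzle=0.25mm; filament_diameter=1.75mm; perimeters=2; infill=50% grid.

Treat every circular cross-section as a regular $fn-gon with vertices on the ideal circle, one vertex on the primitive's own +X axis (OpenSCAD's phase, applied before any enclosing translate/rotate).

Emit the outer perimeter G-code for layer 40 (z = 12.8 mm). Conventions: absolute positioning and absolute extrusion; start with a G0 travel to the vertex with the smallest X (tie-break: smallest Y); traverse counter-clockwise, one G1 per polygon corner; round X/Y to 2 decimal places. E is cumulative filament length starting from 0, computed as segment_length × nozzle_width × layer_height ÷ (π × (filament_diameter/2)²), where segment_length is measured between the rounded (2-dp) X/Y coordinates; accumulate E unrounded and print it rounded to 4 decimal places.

At z = 12.8 mm: the 28.5×30 cube contributes its full rectangle; the cube at (7.5, 6.5) does not reach this height (z outside [1, 4.5]); Subtracting the remaining from the first: none of the subtracted shapes is present at this height, so the 28.5×30 cube is unchanged — 1 connected region; the cylinder at (13, 2.5) is not intersected at this z (z outside [1.5, 12]); After the difference (first − rest): none of the subtracted shapes is present at this height, so the result so far is unchanged — 1 connected region; (whole slice rotated 25° about Z — lengths, areas and connectivity unchanged). The outline is a single polygon with 4 vertices. Extrusion per mm of travel: 0.25 × 0.32 / (π × 0.875²) = 0.033260. Accumulating E over each segment gives final E = 3.8914.

G0 X-12.68 Y27.19 Z12.80
G1 X0.00 Y0.00 E0.9978
G1 X25.83 Y12.04 E1.9457
G1 X13.15 Y39.23 E2.9436
G1 X-12.68 Y27.19 E3.8914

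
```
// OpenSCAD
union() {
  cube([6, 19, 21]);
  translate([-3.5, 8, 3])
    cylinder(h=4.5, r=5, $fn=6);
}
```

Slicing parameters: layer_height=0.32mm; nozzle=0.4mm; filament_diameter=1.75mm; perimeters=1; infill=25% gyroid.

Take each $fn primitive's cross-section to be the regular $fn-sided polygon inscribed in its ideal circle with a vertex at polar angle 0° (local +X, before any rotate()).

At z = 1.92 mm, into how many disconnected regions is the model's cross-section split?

1

At z = 1.92 mm: the cube is present — its section is the full 6×19 rectangle; the cylinder at (-3.5, 8) does not reach this height (z outside [3, 7.5]); Combining (union): only the 6×19 cube is present, so the union is just that shape — 1 connected region. The result has 1 disconnected region.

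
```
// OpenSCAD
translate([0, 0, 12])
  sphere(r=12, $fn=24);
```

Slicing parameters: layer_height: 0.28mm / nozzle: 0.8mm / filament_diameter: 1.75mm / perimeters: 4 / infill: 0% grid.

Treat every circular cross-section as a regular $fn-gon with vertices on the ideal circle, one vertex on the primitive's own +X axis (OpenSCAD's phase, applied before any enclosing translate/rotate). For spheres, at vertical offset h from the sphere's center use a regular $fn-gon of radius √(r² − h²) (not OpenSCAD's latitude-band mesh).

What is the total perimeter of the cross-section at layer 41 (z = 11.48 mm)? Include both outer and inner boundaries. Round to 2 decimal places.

At z = 11.48 mm: the r=12 sphere contributes a regular 24-gon of circumradius √(12²−0.52²) = 11.989 (perimeter = 2·24·11.989·sin(180°/24) = 75.11 mm). Overall, the cross-section is a single solid region. Total boundary length (outer) = 75.11 mm.

75.11 mm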